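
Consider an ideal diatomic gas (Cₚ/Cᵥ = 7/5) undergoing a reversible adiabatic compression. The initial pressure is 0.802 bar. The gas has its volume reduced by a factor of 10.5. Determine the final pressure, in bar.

P₂ ≈ 21.6 bar

Since PV^γ is constant along a reversible adiabat, P₂ = P₁ (V₁/V₂)^γ.
P₂ = 0.802 × 10.5^(7/5) = 21.57 bar.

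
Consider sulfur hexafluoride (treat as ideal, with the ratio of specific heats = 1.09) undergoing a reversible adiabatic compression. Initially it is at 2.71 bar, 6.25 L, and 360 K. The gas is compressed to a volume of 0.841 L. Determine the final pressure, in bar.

Since PV^γ is constant along a reversible adiabat, P₂ = P₁ (V₁/V₂)^γ.
P₂ = 2.71 × (6.25/0.841)^(1.09) = 24.12 bar.

P₂ ≈ 24.1 bar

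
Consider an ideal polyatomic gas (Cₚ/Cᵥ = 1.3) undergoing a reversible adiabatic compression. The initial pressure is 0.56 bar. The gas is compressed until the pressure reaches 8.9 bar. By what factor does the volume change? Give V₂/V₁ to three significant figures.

V₂/V₁ ≈ 0.119

From PV^γ = const, V₂/V₁ = (P₁/P₂)^(1/γ).
V₂/V₁ = (0.56/8.9)^(0.769) = 0.1191.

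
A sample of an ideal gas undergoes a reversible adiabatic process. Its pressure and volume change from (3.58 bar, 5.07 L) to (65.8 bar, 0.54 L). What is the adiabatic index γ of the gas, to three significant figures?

PV^γ = const ⇒ γ = ln(P₂/P₁) / ln(V₁/V₂).
γ = ln(65.8/3.58) / ln(5.07/0.54) = 1.3.

γ ≈ 1.30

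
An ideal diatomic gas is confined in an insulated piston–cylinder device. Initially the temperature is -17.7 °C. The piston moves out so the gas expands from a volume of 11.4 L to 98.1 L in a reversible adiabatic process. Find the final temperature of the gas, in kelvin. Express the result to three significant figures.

T₂ ≈ 108 K

Adiabatic: T₁V₁^(γ−1) = T₂V₂^(γ−1) ⇒ T₂ = T₁ (V₁/V₂)^(γ−1).
For a diatomic ideal gas γ = 7/5, so γ−1 = 2/5.
T₁ = -17.7 °C = 255.4 K.
T₂ = 255.4 × (11.4/98.1)^(2/5) = 108 K.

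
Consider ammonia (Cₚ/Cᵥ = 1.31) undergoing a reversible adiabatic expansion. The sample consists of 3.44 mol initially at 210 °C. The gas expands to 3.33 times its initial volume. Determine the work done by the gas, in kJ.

For a reversible adiabat TV^(γ−1) is constant, so T₂ = T₁ (V₁/V₂)^(γ−1).
T₁ = 210 °C = 483.1 K.
T₂ = 483.1 × (1/3.33)^(0.31) = 332.8 K.
Q = 0, so ΔU = W_on_gas = nCᵥΔT with Cᵥ = R/(γ−1) = 26.82 J/(mol·K).
ΔU = 3.44 × 26.82 × (332.8 − 483.1) = -13880 J.
Work done by the gas = −ΔU = 13880 J.

W ≈ 13.9 kJ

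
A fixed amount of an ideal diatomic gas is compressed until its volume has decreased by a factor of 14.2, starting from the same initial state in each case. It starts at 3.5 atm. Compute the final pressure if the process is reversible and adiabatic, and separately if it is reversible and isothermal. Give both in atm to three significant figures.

For a diatomic ideal gas γ = 7/5.
Isothermal: P₂ = P₁(V₁/V₂) = 3.5×14.2 = 49.7 atm.
Adiabatic: P₂ = P₁(V₁/V₂)^γ = 3.5×14.2^(7/5) = 143.6 atm.

adiabatic: 144 atm; isothermal: 49.7 atm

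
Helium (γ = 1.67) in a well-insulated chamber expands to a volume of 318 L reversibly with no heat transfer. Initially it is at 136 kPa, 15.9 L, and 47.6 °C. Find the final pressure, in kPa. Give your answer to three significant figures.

Since PV^γ is constant along a reversible adiabat, P₂ = P₁ (V₁/V₂)^γ.
P₂ = 136 × (15.9/318)^(1.67) = 0.9137 kPa.

P₂ ≈ 0.914 kPa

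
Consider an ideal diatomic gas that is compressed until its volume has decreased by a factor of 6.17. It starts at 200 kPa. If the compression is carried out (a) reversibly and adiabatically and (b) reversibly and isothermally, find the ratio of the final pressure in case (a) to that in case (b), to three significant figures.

For a diatomic ideal gas γ = 7/5.
Isothermal: P_b = P₁(V₁/V₂) = 200×6.17.
Adiabatic: P_a = P₁(V₁/V₂)^γ = 200×6.17^(7/5).
P_a/P_b = (V₁/V₂)^(γ−1) = 6.17^(2/5) = 2.071.

P_adiabatic / P_isothermal ≈ 2.07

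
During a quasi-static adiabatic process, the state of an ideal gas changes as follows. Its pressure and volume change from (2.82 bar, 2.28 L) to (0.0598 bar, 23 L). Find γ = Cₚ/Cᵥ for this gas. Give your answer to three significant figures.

γ ≈ 1.67

PV^γ = const ⇒ γ = ln(P₂/P₁) / ln(V₁/V₂).
γ = ln(0.0598/2.82) / ln(2.28/23) = 1.667.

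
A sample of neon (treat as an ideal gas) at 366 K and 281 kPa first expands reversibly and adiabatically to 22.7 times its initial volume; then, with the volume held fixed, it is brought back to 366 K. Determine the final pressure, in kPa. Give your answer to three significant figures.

For a monatomic ideal gas γ = 5/3.
Adiabatic step (PV^γ = const): P₂ = 281×(1/22.7)^(5/3) = 1.544 kPa; T₂ = 366×(1/22.7)^(2/3) = 45.65 K.
Isochoric: P₃ = P₂(T₃/T₂) = 1.544 × (366/45.65) = 12.38 kPa.

P₃ ≈ 12.4 kPa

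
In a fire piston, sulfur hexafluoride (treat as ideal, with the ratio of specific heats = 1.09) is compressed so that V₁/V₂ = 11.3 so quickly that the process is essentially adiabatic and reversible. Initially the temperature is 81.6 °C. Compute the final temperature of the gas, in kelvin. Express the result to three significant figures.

Adiabatic: T₁V₁^(γ−1) = T₂V₂^(γ−1) ⇒ T₂ = T₁ (V₁/V₂)^(γ−1).
T₁ = 81.6 °C = 354.8 K.
T₂ = 354.8 × 11.3^(0.09) = 441.3 K.

T₂ ≈ 441 K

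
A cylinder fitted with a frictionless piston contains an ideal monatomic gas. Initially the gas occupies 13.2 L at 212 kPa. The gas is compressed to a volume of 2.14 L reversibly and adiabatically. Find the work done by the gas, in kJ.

W ≈ -9.92 kJ

γ = 5/3 for a monatomic ideal gas.
P₂ = P₁(V₁/V₂)^γ = 212×(13.2/2.14)^(5/3) = 4398 kPa.
For a reversible adiabat, W_by_gas = (P₁V₁ − P₂V₂)/(γ−1).
W_by = (212000×0.0132 − 4.398×10^6×0.00214) / (2/3) = -9920 J.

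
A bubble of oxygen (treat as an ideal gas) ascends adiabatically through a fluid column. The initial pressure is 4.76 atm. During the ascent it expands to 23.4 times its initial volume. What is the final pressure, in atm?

Adiabatic: P₁V₁^γ = P₂V₂^γ ⇒ P₂ = P₁ (V₁/V₂)^γ.
For a diatomic ideal gas γ = 7/5.
P₂ = 4.76 × (1/23.4)^(7/5) = 0.05764 atm.

P₂ ≈ 0.0576 atm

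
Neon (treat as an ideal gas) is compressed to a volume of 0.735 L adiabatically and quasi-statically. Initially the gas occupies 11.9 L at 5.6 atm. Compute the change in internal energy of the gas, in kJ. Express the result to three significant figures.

ΔU ≈ 54.7 kJ

γ = 5/3 for a monatomic ideal gas.
P₂ = P₁(V₁/V₂)^γ = 5.6×(11.9/0.735)^(5/3) = 580.3 atm.
For a reversible adiabat, W_by_gas = (P₁V₁ − P₂V₂)/(γ−1).
W_by = (567400×0.0119 − 5.879×10^7×0.000735) / (2/3) = -54690 J.
Q = 0 ⇒ ΔU = −W_by = 54690 J.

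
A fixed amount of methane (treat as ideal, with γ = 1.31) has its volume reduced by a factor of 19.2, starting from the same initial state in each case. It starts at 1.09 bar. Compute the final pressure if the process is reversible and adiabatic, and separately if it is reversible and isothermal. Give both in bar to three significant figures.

adiabatic: 52.3 bar; isothermal: 20.9 bar

Isothermal: P₂ = P₁(V₁/V₂) = 1.09×19.2 = 20.93 bar.
Adiabatic: P₂ = P₁(V₁/V₂)^γ = 1.09×19.2^(1.31) = 52.31 bar.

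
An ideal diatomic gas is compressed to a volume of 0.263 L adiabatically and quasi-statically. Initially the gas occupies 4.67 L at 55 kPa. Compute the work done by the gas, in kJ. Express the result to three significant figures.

W ≈ -1.39 kJ

γ = 7/5 for a diatomic ideal gas.
P₂ = P₁(V₁/V₂)^γ = 55×(4.67/0.263)^(7/5) = 3087 kPa.
For a reversible adiabat, W_by_gas = (P₁V₁ − P₂V₂)/(γ−1).
W_by = (55000×0.00467 − 3.087×10^6×0.000263) / (2/5) = -1387 J.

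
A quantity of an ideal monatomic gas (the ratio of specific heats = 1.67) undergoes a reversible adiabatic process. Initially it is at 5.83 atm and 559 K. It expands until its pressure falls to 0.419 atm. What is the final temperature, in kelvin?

T₂ ≈ 194 K

Along an adiabat T P^((1−γ)/γ) is constant, so T₂ = T₁ (P₂/P₁)^((γ−1)/γ).
T₂ = 559 × (0.419/5.83)^(0.401) = 194.4 K.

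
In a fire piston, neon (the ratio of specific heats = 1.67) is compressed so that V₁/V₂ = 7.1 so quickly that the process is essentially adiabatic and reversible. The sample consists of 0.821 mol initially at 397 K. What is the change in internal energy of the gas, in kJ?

ΔU ≈ 11.0 kJ

Adiabatic: T₁V₁^(γ−1) = T₂V₂^(γ−1) ⇒ T₂ = T₁ (V₁/V₂)^(γ−1).
T₂ = 397 × 7.1^(0.67) = 1476 K.
Q = 0, so ΔU = W_on_gas = nCᵥΔT with Cᵥ = R/(γ−1) = 12.41 J/(mol·K).
ΔU = 0.821 × 12.41 × (1476 − 397) = 10990 J.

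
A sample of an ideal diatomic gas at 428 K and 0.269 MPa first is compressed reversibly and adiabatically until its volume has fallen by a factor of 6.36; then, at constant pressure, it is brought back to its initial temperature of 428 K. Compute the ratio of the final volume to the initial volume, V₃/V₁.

For a diatomic ideal gas γ = 7/5.
Adiabatic step: V₂/V₁ = 0.1572; T₂ = T₁·6.36^(2/5) = 897.1 K.
Isobaric step: V₃/V₂ = T₃/T₂ = 428/897.1.
V₃/V₁ = (V₂/V₁)(V₃/V₂) = 0.1572 × (428/897.1) = 0.07502.

V₃/V₁ ≈ 0.0750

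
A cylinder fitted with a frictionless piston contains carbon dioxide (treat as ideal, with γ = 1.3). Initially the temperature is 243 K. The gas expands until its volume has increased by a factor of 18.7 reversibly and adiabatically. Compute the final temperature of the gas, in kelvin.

T₂ ≈ 101 K

For a reversible adiabat TV^(γ−1) is constant, so T₂ = T₁ (V₁/V₂)^(γ−1).
T₂ = 243 × (1/18.7)^(0.3) = 100.9 K.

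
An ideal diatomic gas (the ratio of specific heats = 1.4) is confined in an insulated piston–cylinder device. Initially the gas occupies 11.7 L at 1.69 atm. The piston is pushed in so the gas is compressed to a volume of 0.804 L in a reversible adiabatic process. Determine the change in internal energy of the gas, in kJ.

ΔU ≈ 9.61 kJ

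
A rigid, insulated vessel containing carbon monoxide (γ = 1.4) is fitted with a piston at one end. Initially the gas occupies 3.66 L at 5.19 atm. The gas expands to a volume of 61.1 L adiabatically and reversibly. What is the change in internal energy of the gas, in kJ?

ΔU ≈ -3.25 kJ

P₂ = P₁(V₁/V₂)^γ = 5.19×(3.66/61.1)^(1.4) = 0.1008 atm.
For a reversible adiabat, W_by_gas = (P₁V₁ − P₂V₂)/(γ−1).
W_by = (525900×0.00366 − 10220×0.0611) / (0.4) = 3251 J.
Q = 0 ⇒ ΔU = −W_by = -3251 J.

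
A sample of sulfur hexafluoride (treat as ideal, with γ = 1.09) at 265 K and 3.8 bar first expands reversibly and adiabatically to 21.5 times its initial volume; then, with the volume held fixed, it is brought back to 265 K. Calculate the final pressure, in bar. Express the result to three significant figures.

Adiabatic step (PV^γ = const): P₂ = 3.8×(1/21.5)^(1.09) = 0.1341 bar; T₂ = 265×(1/21.5)^(0.09) = 201.1 K.
Isochoric: P₃ = P₂(T₃/T₂) = 0.1341 × (265/201.1) = 0.1767 bar.

P₃ ≈ 0.177 bar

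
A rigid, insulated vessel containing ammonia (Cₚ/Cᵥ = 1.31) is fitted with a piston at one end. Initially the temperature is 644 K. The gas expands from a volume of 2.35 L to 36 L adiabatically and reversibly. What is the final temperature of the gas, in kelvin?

T₂ ≈ 276 K

Adiabatic: T₁V₁^(γ−1) = T₂V₂^(γ−1) ⇒ T₂ = T₁ (V₁/V₂)^(γ−1).
T₂ = 644 × (2.35/36)^(0.31) = 276.4 K.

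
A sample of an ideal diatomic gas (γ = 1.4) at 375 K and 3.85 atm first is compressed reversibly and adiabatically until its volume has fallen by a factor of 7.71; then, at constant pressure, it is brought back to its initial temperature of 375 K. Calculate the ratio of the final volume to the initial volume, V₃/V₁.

V₃/V₁ ≈ 0.0573

Adiabatic step: V₂/V₁ = 0.1297; T₂ = T₁·7.71^(0.4) = 848.9 K.
Isobaric step: V₃/V₂ = T₃/T₂ = 375/848.9.
V₃/V₁ = (V₂/V₁)(V₃/V₂) = 0.1297 × (375/848.9) = 0.0573.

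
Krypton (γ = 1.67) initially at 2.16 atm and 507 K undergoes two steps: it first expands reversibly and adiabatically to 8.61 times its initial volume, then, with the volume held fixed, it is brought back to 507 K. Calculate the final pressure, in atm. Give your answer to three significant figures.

P₃ ≈ 0.251 atm

Adiabatic step (PV^γ = const): P₂ = 2.16×(1/8.61)^(1.67) = 0.05929 atm; T₂ = 507×(1/8.61)^(0.67) = 119.8 K.
Isochoric: P₃ = P₂(T₃/T₂) = 0.05929 × (507/119.8) = 0.2509 atm.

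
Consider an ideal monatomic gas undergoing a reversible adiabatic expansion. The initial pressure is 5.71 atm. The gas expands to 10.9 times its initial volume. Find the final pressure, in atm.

P₂ ≈ 0.107 atm

Since PV^γ is constant along a reversible adiabat, P₂ = P₁ (V₁/V₂)^γ.
For a monatomic ideal gas γ = 5/3.
P₂ = 5.71 × (1/10.9)^(5/3) = 0.1066 atm.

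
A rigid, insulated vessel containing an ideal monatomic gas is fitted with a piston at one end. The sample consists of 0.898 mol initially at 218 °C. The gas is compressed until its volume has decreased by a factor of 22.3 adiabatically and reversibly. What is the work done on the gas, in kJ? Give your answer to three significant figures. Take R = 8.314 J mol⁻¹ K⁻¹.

W ≈ 38.1 kJ

For a reversible adiabat TV^(γ−1) is constant, so T₂ = T₁ (V₁/V₂)^(γ−1).
γ = 5/3 for a monatomic ideal gas, so γ−1 = 2/3.
T₁ = 218 °C = 491.1 K.
T₂ = 491.1 × 22.3^(2/3) = 3891 K.
Q = 0, so ΔU = W_on_gas = nCᵥΔT with Cᵥ = R/(γ−1) = 12.47 J/(mol·K).
ΔU = 0.898 × 12.47 × (3891 − 491.1) = 38080 J.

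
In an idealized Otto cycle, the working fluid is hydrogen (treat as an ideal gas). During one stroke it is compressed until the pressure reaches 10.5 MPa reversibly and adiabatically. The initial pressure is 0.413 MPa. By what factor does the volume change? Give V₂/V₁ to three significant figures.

V₂/V₁ ≈ 0.0991

From PV^γ = const, V₂/V₁ = (P₁/P₂)^(1/γ).
For a diatomic ideal gas γ = 7/5.
V₂/V₁ = (0.413/10.5)^(5/7) = 0.09914.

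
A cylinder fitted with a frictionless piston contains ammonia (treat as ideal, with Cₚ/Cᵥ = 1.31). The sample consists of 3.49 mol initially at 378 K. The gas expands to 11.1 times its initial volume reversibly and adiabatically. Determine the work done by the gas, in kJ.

W ≈ 18.6 kJ

For a reversible adiabat TV^(γ−1) is constant, so T₂ = T₁ (V₁/V₂)^(γ−1).
T₂ = 378 × (1/11.1)^(0.31) = 179.2 K.
Q = 0, so ΔU = W_on_gas = nCᵥΔT with Cᵥ = R/(γ−1) = 26.82 J/(mol·K).
ΔU = 3.49 × 26.82 × (179.2 − 378) = -18600 J.
Work done by the gas = −ΔU = 18600 J.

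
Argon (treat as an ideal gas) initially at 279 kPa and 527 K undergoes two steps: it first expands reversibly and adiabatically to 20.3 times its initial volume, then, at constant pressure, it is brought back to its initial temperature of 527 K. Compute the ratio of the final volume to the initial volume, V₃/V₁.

For a monatomic ideal gas γ = 5/3.
Adiabatic step: V₂/V₁ = 20.3; T₂ = T₁·(1/20.3)^(2/3) = 70.82 K.
Isobaric step: V₃/V₂ = T₃/T₂ = 527/70.82.
V₃/V₁ = (V₂/V₁)(V₃/V₂) = 20.3 × (527/70.82) = 151.1.

V₃/V₁ ≈ 151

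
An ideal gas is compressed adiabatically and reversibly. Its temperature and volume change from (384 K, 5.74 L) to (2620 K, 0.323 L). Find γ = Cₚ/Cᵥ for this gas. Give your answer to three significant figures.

γ ≈ 1.67

TV^(γ−1) = const ⇒ γ − 1 = ln(T₂/T₁) / ln(V₁/V₂).
γ = 1 + ln(2620/384) / ln(5.74/0.323) = 1.667.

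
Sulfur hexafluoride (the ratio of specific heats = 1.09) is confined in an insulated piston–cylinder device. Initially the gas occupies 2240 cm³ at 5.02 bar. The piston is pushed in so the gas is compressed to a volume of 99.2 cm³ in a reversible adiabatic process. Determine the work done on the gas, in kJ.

W ≈ 4.05 kJ

P₂ = P₁(V₁/V₂)^γ = 5.02×(2240/99.2)^(1.09) = 150.1 bar.
For a reversible adiabat, W_by_gas = (P₁V₁ − P₂V₂)/(γ−1).
W_by = (502000×0.00224 − 1.501×10^7×9.92×10^-5) / (0.09) = -4046 J.
W_on_gas = −W_by = 4046 J.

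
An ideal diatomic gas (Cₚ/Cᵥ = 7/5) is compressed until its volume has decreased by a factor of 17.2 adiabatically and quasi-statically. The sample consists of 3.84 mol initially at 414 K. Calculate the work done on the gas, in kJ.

W ≈ 70.1 kJ

Adiabatic: T₁V₁^(γ−1) = T₂V₂^(γ−1) ⇒ T₂ = T₁ (V₁/V₂)^(γ−1).
T₂ = 414 × 17.2^(2/5) = 1292 K.
Q = 0, so ΔU = W_on_gas = nCᵥΔT with Cᵥ = R/(γ−1) = 20.79 J/(mol·K).
ΔU = 3.84 × 20.79 × (1292 − 414) = 70060 J.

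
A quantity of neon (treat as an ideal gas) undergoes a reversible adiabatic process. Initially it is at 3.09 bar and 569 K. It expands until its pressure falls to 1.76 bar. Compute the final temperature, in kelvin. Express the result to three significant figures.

Adiabatic: T₂/T₁ = (P₂/P₁)^((γ−1)/γ).
For a monatomic ideal gas γ = 5/3, so (γ−1)/γ = 2/5.
T₂ = 569 × (1.76/3.09)^(2/5) = 454.3 K.

T₂ ≈ 454 K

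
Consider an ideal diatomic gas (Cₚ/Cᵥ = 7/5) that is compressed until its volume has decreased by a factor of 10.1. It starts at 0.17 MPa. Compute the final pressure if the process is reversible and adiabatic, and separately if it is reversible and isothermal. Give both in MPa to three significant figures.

adiabatic: 4.33 MPa; isothermal: 1.72 MPa

Isothermal: P₂ = P₁(V₁/V₂) = 0.17×10.1 = 1.717 MPa.
Adiabatic: P₂ = P₁(V₁/V₂)^γ = 0.17×10.1^(7/5) = 4.33 MPa.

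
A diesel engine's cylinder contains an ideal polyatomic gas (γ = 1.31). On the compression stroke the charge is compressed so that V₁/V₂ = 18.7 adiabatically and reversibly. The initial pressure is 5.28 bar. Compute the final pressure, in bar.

P₂ ≈ 245 bar

Since PV^γ is constant along a reversible adiabat, P₂ = P₁ (V₁/V₂)^γ.
P₂ = 5.28 × 18.7^(1.31) = 244.8 bar.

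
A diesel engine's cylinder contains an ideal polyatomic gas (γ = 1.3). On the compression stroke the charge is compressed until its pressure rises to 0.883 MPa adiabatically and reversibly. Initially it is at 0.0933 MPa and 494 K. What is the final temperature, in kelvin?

T₂ ≈ 830 K

Adiabatic: T₂/T₁ = (P₂/P₁)^((γ−1)/γ).
T₂ = 494 × (0.883/0.0933)^(0.231) = 829.8 K.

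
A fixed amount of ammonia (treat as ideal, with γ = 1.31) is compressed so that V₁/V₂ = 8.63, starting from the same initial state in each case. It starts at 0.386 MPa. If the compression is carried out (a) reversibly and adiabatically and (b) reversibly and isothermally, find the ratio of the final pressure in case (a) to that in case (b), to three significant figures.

Isothermal: P_b = P₁(V₁/V₂) = 0.386×8.63.
Adiabatic: P_a = P₁(V₁/V₂)^γ = 0.386×8.63^(1.31).
P_a/P_b = (V₁/V₂)^(γ−1) = 8.63^(0.31) = 1.951.

P_adiabatic / P_isothermal ≈ 1.95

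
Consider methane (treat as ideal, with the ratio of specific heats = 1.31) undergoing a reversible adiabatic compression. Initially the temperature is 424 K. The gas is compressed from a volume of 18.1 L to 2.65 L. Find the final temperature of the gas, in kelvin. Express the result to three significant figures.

For a reversible adiabat TV^(γ−1) is constant, so T₂ = T₁ (V₁/V₂)^(γ−1).
T₂ = 424 × (18.1/2.65)^(0.31) = 769.2 K.

T₂ ≈ 769 K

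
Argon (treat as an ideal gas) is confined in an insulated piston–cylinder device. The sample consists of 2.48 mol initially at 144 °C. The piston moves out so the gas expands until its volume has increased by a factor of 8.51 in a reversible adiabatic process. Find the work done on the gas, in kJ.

W ≈ -9.81 kJ

Adiabatic: T₁V₁^(γ−1) = T₂V₂^(γ−1) ⇒ T₂ = T₁ (V₁/V₂)^(γ−1).
γ = 5/3 for a monatomic ideal gas, so γ−1 = 2/3.
T₁ = 144 °C = 417.1 K.
T₂ = 417.1 × (1/8.51)^(2/3) = 100.1 K.
Q = 0, so ΔU = W_on_gas = nCᵥΔT with Cᵥ = R/(γ−1) = 12.47 J/(mol·K).
ΔU = 2.48 × 12.47 × (100.1 − 417.1) = -9806 J.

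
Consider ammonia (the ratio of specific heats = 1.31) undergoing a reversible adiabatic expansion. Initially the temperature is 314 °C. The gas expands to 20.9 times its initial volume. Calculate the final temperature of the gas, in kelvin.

T₂ ≈ 229 K

For a reversible adiabat TV^(γ−1) is constant, so T₂ = T₁ (V₁/V₂)^(γ−1).
T₁ = 314 °C = 587.1 K.
T₂ = 587.1 × (1/20.9)^(0.31) = 228.8 K.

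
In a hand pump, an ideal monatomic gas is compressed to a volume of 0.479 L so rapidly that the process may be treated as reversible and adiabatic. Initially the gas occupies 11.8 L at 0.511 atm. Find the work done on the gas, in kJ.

W ≈ 6.84 kJ

γ = 5/3 for a monatomic ideal gas.
P₂ = P₁(V₁/V₂)^γ = 0.511×(11.8/0.479)^(5/3) = 106.6 atm.
For a reversible adiabat, W_by_gas = (P₁V₁ − P₂V₂)/(γ−1).
W_by = (51780×0.0118 − 1.08×10^7×0.000479) / (2/3) = -6843 J.
W_on_gas = −W_by = 6843 J.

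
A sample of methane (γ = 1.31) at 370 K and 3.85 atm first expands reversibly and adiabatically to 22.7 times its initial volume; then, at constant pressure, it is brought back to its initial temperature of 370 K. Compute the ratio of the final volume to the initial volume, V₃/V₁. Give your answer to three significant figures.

V₃/V₁ ≈ 59.8

Adiabatic step: V₂/V₁ = 22.7; T₂ = T₁·(1/22.7)^(0.31) = 140.6 K.
Isobaric step: V₃/V₂ = T₃/T₂ = 370/140.6.
V₃/V₁ = (V₂/V₁)(V₃/V₂) = 22.7 × (370/140.6) = 59.76.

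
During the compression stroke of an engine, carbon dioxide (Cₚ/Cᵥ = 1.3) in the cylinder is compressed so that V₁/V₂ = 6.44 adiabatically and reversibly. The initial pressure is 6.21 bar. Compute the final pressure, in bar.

P₂ ≈ 69.9 bar

Since PV^γ is constant along a reversible adiabat, P₂ = P₁ (V₁/V₂)^γ.
P₂ = 6.21 × 6.44^(1.3) = 69.93 bar.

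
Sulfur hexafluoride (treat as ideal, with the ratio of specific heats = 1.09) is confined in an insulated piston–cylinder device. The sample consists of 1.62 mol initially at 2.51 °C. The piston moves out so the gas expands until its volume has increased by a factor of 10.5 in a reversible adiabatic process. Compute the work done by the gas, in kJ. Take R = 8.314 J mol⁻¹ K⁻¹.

For a reversible adiabat TV^(γ−1) is constant, so T₂ = T₁ (V₁/V₂)^(γ−1).
T₁ = 2.51 °C = 275.7 K.
T₂ = 275.7 × (1/10.5)^(0.09) = 223.1 K.
Q = 0, so ΔU = W_on_gas = nCᵥΔT with Cᵥ = R/(γ−1) = 92.38 J/(mol·K).
ΔU = 1.62 × 92.38 × (223.1 − 275.7) = -7868 J.
Work done by the gas = −ΔU = 7868 J.

W ≈ 7.87 kJ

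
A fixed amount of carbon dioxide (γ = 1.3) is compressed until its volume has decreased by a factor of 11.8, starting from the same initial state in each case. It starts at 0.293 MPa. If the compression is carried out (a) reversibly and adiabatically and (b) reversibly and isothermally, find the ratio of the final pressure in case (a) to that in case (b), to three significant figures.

P_adiabatic / P_isothermal ≈ 2.10

Isothermal: P_b = P₁(V₁/V₂) = 0.293×11.8.
Adiabatic: P_a = P₁(V₁/V₂)^γ = 0.293×11.8^(1.3).
P_a/P_b = (V₁/V₂)^(γ−1) = 11.8^(0.3) = 2.097.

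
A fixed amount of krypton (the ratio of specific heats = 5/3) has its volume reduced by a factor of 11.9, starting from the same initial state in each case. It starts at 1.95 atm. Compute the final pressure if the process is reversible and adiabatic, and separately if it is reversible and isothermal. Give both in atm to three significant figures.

Isothermal: P₂ = P₁(V₁/V₂) = 1.95×11.9 = 23.21 atm.
Adiabatic: P₂ = P₁(V₁/V₂)^γ = 1.95×11.9^(5/3) = 121 atm.

adiabatic: 121 atm; isothermal: 23.2 atm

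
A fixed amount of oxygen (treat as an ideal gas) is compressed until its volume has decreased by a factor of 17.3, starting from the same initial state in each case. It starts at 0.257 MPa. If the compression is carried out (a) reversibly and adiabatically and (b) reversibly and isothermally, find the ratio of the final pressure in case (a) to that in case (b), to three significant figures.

For a diatomic ideal gas γ = 7/5.
Isothermal: P_b = P₁(V₁/V₂) = 0.257×17.3.
Adiabatic: P_a = P₁(V₁/V₂)^γ = 0.257×17.3^(7/5).
P_a/P_b = (V₁/V₂)^(γ−1) = 17.3^(2/5) = 3.128.

P_adiabatic / P_isothermal ≈ 3.13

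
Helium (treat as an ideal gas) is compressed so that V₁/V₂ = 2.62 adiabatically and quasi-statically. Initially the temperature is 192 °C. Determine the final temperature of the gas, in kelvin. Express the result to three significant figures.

Adiabatic: T₁V₁^(γ−1) = T₂V₂^(γ−1) ⇒ T₂ = T₁ (V₁/V₂)^(γ−1).
For a monatomic ideal gas γ = 5/3, so γ−1 = 2/3.
T₁ = 192 °C = 465.1 K.
T₂ = 465.1 × 2.62^(2/3) = 884 K.

T₂ ≈ 884 K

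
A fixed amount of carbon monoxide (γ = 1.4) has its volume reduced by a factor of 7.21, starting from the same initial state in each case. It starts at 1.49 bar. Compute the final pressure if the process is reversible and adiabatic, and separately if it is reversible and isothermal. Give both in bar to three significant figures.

Isothermal: P₂ = P₁(V₁/V₂) = 1.49×7.21 = 10.74 bar.
Adiabatic: P₂ = P₁(V₁/V₂)^γ = 1.49×7.21^(1.4) = 23.68 bar.

adiabatic: 23.7 bar; isothermal: 10.7 bar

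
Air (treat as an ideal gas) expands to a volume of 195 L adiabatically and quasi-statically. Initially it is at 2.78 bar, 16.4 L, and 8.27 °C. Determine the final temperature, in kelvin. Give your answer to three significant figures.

Adiabatic: T₁V₁^(γ−1) = T₂V₂^(γ−1) ⇒ T₂ = T₁ (V₁/V₂)^(γ−1).
γ = 7/5 for a diatomic ideal gas.
T₁ = 8.27 °C = 281.4 K.
T₂ = 281.4 × (16.4/195)^(2/5) = 104.5 K.

T₂ ≈ 105 K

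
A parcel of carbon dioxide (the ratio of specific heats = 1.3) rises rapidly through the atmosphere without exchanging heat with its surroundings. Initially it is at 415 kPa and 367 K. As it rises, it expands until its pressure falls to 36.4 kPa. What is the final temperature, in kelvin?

T₂ ≈ 209 K

Along an adiabat T P^((1−γ)/γ) is constant, so T₂ = T₁ (P₂/P₁)^((γ−1)/γ).
T₂ = 367 × (36.4/415)^(0.231) = 209.3 K.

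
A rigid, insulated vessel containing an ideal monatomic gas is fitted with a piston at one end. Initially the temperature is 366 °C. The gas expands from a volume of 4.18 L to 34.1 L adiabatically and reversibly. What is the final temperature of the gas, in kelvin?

T₂ ≈ 158 K

For a reversible adiabat TV^(γ−1) is constant, so T₂ = T₁ (V₁/V₂)^(γ−1).
For a monatomic ideal gas γ = 5/3, so γ−1 = 2/3.
T₁ = 366 °C = 639.1 K.
T₂ = 639.1 × (4.18/34.1)^(2/3) = 157.7 K.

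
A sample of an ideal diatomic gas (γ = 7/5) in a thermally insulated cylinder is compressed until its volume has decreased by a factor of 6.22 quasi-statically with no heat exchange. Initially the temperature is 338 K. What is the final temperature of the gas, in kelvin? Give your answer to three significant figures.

T₂ ≈ 702 K

Adiabatic: T₁V₁^(γ−1) = T₂V₂^(γ−1) ⇒ T₂ = T₁ (V₁/V₂)^(γ−1).
T₂ = 338 × 6.22^(2/5) = 702.2 K.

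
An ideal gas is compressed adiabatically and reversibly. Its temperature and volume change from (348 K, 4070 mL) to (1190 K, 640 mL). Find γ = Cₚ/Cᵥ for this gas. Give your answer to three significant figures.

TV^(γ−1) = const ⇒ γ − 1 = ln(T₂/T₁) / ln(V₁/V₂).
γ = 1 + ln(1190/348) / ln(4070/640) = 1.665.

γ ≈ 1.66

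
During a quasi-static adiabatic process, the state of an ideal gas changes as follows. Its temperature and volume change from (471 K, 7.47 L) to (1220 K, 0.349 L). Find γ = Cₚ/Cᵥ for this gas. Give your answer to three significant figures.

TV^(γ−1) = const ⇒ γ − 1 = ln(T₂/T₁) / ln(V₁/V₂).
γ = 1 + ln(1220/471) / ln(7.47/0.349) = 1.311.

γ ≈ 1.31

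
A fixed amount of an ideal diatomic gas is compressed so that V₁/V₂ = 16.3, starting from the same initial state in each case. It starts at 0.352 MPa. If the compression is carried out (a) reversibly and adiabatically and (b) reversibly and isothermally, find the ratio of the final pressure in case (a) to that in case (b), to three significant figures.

P_adiabatic / P_isothermal ≈ 3.05

For a diatomic ideal gas γ = 7/5.
Isothermal: P_b = P₁(V₁/V₂) = 0.352×16.3.
Adiabatic: P_a = P₁(V₁/V₂)^γ = 0.352×16.3^(7/5).
P_a/P_b = (V₁/V₂)^(γ−1) = 16.3^(2/5) = 3.054.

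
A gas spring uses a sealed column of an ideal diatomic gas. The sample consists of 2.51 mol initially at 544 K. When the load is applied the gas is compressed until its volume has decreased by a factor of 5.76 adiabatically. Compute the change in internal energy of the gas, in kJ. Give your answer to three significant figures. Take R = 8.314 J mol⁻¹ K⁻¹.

For a reversible adiabat TV^(γ−1) is constant, so T₂ = T₁ (V₁/V₂)^(γ−1).
γ = 7/5 for a diatomic ideal gas, so γ−1 = 2/5.
T₂ = 544 × 5.76^(2/5) = 1096 K.
Q = 0, so ΔU = W_on_gas = nCᵥΔT with Cᵥ = R/(γ−1) = 20.79 J/(mol·K).
ΔU = 2.51 × 20.79 × (1096 − 544) = 28790 J.

ΔU ≈ 28.8 kJ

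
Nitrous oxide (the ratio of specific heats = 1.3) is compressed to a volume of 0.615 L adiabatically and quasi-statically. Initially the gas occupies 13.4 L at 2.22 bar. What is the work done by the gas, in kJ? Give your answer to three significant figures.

W ≈ -15.1 kJ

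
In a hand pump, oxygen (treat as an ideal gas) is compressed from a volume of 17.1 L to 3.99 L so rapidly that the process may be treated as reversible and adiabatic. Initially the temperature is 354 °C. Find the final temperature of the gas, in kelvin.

Adiabatic: T₁V₁^(γ−1) = T₂V₂^(γ−1) ⇒ T₂ = T₁ (V₁/V₂)^(γ−1).
For a diatomic ideal gas γ = 7/5, so γ−1 = 2/5.
T₁ = 354 °C = 627.1 K.
T₂ = 627.1 × (17.1/3.99)^(2/5) = 1122 K.

T₂ ≈ 1120 K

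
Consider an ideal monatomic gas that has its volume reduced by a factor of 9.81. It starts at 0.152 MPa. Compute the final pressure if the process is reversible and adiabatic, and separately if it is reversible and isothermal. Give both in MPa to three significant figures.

For a monatomic ideal gas γ = 5/3.
Isothermal: P₂ = P₁(V₁/V₂) = 0.152×9.81 = 1.491 MPa.
Adiabatic: P₂ = P₁(V₁/V₂)^γ = 0.152×9.81^(5/3) = 6.833 MPa.

adiabatic: 6.83 MPa; isothermal: 1.49 MPa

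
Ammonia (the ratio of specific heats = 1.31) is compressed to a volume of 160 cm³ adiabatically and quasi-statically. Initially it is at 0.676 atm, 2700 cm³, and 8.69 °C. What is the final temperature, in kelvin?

T₂ ≈ 677 K

For a reversible adiabat TV^(γ−1) is constant, so T₂ = T₁ (V₁/V₂)^(γ−1).
T₁ = 8.69 °C = 281.8 K.
T₂ = 281.8 × (2700/160)^(0.31) = 676.8 K.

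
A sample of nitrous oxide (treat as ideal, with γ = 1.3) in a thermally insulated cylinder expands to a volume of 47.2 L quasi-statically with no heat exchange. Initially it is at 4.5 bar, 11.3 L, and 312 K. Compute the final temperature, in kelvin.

Adiabatic: T₁V₁^(γ−1) = T₂V₂^(γ−1) ⇒ T₂ = T₁ (V₁/V₂)^(γ−1).
T₂ = 312 × (11.3/47.2)^(0.3) = 203.2 K.

T₂ ≈ 203 K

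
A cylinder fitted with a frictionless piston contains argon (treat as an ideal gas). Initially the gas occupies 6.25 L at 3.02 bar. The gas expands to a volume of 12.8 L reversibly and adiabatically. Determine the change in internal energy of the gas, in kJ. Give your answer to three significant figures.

ΔU ≈ -1.08 kJ

γ = 5/3 for a monatomic ideal gas.
P₂ = P₁(V₁/V₂)^γ = 3.02×(6.25/12.8)^(5/3) = 0.9144 bar.
For a reversible adiabat, W_by_gas = (P₁V₁ − P₂V₂)/(γ−1).
W_by = (302000×0.00625 − 91440×0.0128) / (2/3) = 1076 J.
Q = 0 ⇒ ΔU = −W_by = -1076 J.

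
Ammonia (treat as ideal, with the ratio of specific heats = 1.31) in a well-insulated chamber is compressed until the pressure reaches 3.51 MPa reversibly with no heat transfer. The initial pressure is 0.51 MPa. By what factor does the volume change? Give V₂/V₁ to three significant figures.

From PV^γ = const, V₂/V₁ = (P₁/P₂)^(1/γ).
V₂/V₁ = (0.51/3.51)^(0.763) = 0.2294.

V₂/V₁ ≈ 0.229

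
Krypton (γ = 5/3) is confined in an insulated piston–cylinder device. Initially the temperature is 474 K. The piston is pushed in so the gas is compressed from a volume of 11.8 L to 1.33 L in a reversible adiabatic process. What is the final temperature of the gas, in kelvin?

T₂ ≈ 2030 K

For a reversible adiabat TV^(γ−1) is constant, so T₂ = T₁ (V₁/V₂)^(γ−1).
T₂ = 474 × (11.8/1.33)^(2/3) = 2031 K.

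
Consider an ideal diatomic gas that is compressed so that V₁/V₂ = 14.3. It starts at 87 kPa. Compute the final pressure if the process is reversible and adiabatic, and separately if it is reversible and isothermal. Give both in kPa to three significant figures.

adiabatic: 3610 kPa; isothermal: 1240 kPa

For a diatomic ideal gas γ = 7/5.
Isothermal: P₂ = P₁(V₁/V₂) = 87×14.3 = 1244 kPa.
Adiabatic: P₂ = P₁(V₁/V₂)^γ = 87×14.3^(7/5) = 3606 kPa.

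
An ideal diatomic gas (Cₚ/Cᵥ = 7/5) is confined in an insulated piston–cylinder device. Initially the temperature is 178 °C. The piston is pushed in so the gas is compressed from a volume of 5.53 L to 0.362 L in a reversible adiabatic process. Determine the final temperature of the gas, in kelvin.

For a reversible adiabat TV^(γ−1) is constant, so T₂ = T₁ (V₁/V₂)^(γ−1).
T₁ = 178 °C = 451.1 K.
T₂ = 451.1 × (5.53/0.362)^(2/5) = 1343 K.

T₂ ≈ 1340 K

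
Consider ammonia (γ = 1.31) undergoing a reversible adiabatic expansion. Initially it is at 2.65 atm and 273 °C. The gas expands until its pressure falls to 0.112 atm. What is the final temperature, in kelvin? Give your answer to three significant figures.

Along an adiabat T P^((1−γ)/γ) is constant, so T₂ = T₁ (P₂/P₁)^((γ−1)/γ).
T₁ = 273 °C = 546.1 K.
T₂ = 546.1 × (0.112/2.65)^(0.237) = 258.3 K.

T₂ ≈ 258 K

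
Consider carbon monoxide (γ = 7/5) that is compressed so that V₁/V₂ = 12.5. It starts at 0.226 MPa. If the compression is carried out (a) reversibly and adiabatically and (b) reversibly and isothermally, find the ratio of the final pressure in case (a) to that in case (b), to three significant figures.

P_adiabatic / P_isothermal ≈ 2.75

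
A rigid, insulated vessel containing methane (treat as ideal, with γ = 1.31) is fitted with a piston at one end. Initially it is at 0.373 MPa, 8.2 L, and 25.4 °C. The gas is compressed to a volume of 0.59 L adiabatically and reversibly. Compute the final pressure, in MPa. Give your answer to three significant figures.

P₂ ≈ 11.7 MPa

Adiabatic: P₁V₁^γ = P₂V₂^γ ⇒ P₂ = P₁ (V₁/V₂)^γ.
P₂ = 0.373 × (8.2/0.59)^(1.31) = 11.72 MPa.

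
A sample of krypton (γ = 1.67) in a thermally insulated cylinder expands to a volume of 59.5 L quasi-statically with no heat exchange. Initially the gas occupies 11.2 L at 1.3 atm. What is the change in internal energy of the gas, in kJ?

ΔU ≈ -1.48 kJ

P₂ = P₁(V₁/V₂)^γ = 1.3×(11.2/59.5)^(1.67) = 0.07993 atm.
For a reversible adiabat, W_by_gas = (P₁V₁ − P₂V₂)/(γ−1).
W_by = (131700×0.0112 − 8099×0.0595) / (0.67) = 1483 J.
Q = 0 ⇒ ΔU = −W_by = -1483 J.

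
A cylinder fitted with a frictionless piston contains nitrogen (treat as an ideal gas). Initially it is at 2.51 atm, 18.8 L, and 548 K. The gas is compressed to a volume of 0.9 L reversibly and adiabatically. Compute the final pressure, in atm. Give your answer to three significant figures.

Adiabatic: P₁V₁^γ = P₂V₂^γ ⇒ P₂ = P₁ (V₁/V₂)^γ.
γ = 7/5 for a diatomic ideal gas.
P₂ = 2.51 × (18.8/0.9)^(7/5) = 176.8 atm.

P₂ ≈ 177 atm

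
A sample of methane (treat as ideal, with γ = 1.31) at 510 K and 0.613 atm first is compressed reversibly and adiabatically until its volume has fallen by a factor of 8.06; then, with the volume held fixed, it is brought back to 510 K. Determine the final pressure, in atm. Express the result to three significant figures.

P₃ ≈ 4.94 atm

Adiabatic step (PV^γ = const): P₂ = 0.613×8.06^(1.31) = 9.435 atm; T₂ = 510×8.06^(0.31) = 973.9 K.
Isochoric: P₃ = P₂(T₃/T₂) = 9.435 × (510/973.9) = 4.941 atm.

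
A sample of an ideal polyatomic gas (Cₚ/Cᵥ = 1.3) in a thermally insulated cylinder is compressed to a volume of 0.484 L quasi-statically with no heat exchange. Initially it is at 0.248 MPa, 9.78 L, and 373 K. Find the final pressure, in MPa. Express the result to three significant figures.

Adiabatic: P₁V₁^γ = P₂V₂^γ ⇒ P₂ = P₁ (V₁/V₂)^γ.
P₂ = 0.248 × (9.78/0.484)^(1.3) = 12.35 MPa.

P₂ ≈ 12.3 MPa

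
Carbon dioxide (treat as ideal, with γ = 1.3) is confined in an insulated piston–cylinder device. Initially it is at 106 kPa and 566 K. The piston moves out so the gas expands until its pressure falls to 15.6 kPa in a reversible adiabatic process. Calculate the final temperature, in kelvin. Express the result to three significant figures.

Along an adiabat T P^((1−γ)/γ) is constant, so T₂ = T₁ (P₂/P₁)^((γ−1)/γ).
T₂ = 566 × (15.6/106)^(0.231) = 363.7 K.

T₂ ≈ 364 K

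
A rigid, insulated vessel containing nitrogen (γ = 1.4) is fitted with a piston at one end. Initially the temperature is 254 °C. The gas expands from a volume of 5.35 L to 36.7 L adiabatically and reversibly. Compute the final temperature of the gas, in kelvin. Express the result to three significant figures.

T₂ ≈ 244 K

For a reversible adiabat TV^(γ−1) is constant, so T₂ = T₁ (V₁/V₂)^(γ−1).
T₁ = 254 °C = 527.1 K.
T₂ = 527.1 × (5.35/36.7)^(0.4) = 244 K.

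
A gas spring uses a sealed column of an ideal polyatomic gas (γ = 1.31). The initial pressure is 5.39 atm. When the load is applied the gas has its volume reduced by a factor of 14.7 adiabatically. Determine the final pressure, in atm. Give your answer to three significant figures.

Adiabatic: P₁V₁^γ = P₂V₂^γ ⇒ P₂ = P₁ (V₁/V₂)^γ.
P₂ = 5.39 × 14.7^(1.31) = 182.3 atm.

P₂ ≈ 182 atm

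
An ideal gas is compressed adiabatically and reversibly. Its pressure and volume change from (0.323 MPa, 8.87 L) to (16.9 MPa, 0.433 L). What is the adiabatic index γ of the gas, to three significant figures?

γ ≈ 1.31

PV^γ = const ⇒ γ = ln(P₂/P₁) / ln(V₁/V₂).
γ = ln(16.9/0.323) / ln(8.87/0.433) = 1.311.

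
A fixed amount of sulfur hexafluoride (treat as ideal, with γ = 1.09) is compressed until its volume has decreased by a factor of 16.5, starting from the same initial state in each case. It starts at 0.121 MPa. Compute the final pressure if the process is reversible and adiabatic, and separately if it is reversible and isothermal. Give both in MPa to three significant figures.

Isothermal: P₂ = P₁(V₁/V₂) = 0.121×16.5 = 1.996 MPa.
Adiabatic: P₂ = P₁(V₁/V₂)^γ = 0.121×16.5^(1.09) = 2.569 MPa.

adiabatic: 2.57 MPa; isothermal: 2.00 MPa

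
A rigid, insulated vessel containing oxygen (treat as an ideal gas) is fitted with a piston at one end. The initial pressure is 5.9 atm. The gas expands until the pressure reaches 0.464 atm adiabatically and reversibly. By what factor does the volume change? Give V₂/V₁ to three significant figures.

From PV^γ = const, V₂/V₁ = (P₁/P₂)^(1/γ).
For a diatomic ideal gas γ = 7/5.
V₂/V₁ = (5.9/0.464)^(5/7) = 6.149.

V₂/V₁ ≈ 6.15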